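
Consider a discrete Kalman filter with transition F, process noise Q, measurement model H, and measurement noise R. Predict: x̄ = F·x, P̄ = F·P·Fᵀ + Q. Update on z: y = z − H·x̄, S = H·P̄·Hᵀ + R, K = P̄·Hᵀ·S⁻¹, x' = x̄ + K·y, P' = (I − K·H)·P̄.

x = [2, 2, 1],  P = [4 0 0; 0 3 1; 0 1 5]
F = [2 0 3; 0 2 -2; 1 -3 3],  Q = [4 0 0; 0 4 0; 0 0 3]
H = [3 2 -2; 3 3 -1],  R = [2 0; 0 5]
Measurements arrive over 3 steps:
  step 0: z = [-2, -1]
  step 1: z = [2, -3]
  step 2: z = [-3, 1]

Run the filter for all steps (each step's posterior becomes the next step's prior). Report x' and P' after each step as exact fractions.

step 0: x̄ = F·x = [7, 2, -1]
step 0: P̄ = F·P·Fᵀ + Q = [65 -24 44; -24 28 -36; 44 -36 61]
step 0: y = z − H·x̄ = [-29, -29]
step 0: S = H·P̄·Hᵀ + R = [415 407; 407 423]
step 0: K = P̄·Hᵀ·S⁻¹ = [-1799/2474 2193/2474; 519/1237 -359/1237; -11167/9896 9879/9896]
step 0: x' = x̄ + K·y = [2946/1237, -2166/1237, 3432/1237]
step 0: P' = (I − K·H)·P̄ = [46852/1237 -31948/1237 78459/2474; -31948/1237 22804/1237 -25637/1237; 78459/2474 -25637/1237 276825/9896]
step 1: x̄ = F·x = [16188/1237, -11196/1237, 19740/1237]
step 1: P̄ = F·P·Fᵀ + Q = [7796305/9896 -2584603/4948 9444949/9896; -2584603/4948 879345/2474 -3177767/4948; 9444949/9896 -3177767/4948 11646065/9896]
step 1: y = z − H·x̄ = [15782/1237, 1053/1237]
step 1: S = H·P̄·Hᵀ + R = [6314729/9896 716199/2474; 716199/2474 242064/1237]
step 1: K = P̄·Hᵀ·S⁻¹ = [-115004623/67729257 346333711/203187771; 70676194/67729257 -166766008/203187771; -135372617/67729257 702604321/406375542]
step 1: x' = x̄ + K·y = [-482650457/67729257, 241374344/67729257, -1093238561/135458514]
step 1: P' = (I − K·H)·P̄ = [11215336832/203187771 -7373161412/203187771 9794857705/203187771; -7373161412/203187771 5006941748/203187771 -6264828952/203187771; 9794857705/203187771 -6264828952/203187771 17667150913/406375542]
step 2: x̄ = F·x = [-5210317511/135458514, 525329083/22576419, -5693262661/135458514]
step 2: P̄ = F·P·Fᵀ + Q = [485429139961/406375542 -53087500973/67729257 581418002315/406375542; -53087500973/67729257 11810383502/22576419 -64185696295/67729257; 581418002315/406375542 -64185696295/67729257 704329181647/406375542]
step 2: y = z − H·x̄ = [-2465897327/135458514, 308612446/67729257]
step 2: S = H·P̄·Hᵀ + R = [318936673789/406375542 61659177457/203187771; 61659177457/203187771 38616196988/203187771]
step 2: K = P̄·Hᵀ·S⁻¹ = [-20405337719431/11596202540127 20463876808217/11596202540127; 12578408696678/11596202540127 -9979306767064/11596202540127; -23789082955544/11596202540127 41309698535609/23192405080254]
step 2: x' = x̄ + K·y = [18665380721686/11596202540127, -4618434279182/11596202540127, 79580029194115/23192405080254]
step 2: P' = (I − K·H)·P̄ = [663028782775048/11596202540127 -435909226201028/11596202540127 579039285680975/11596202540127; -435909226201028/11596202540127 295694448384772/11596202540127 -370747799613448/11596202540127; 579039285680975/11596202540127 -370747799613448/11596202540127 1043200423727117/23192405080254]

step 0: x' = [2946/1237, -2166/1237, 3432/1237], P' = [46852/1237 -31948/1237 78459/2474; -31948/1237 22804/1237 -25637/1237; 78459/2474 -25637/1237 276825/9896]
step 1: x' = [-482650457/67729257, 241374344/67729257, -1093238561/135458514], P' = [11215336832/203187771 -7373161412/203187771 9794857705/203187771; -7373161412/203187771 5006941748/203187771 -6264828952/203187771; 9794857705/203187771 -6264828952/203187771 17667150913/406375542]
step 2: x' = [18665380721686/11596202540127, -4618434279182/11596202540127, 79580029194115/23192405080254], P' = [663028782775048/11596202540127 -435909226201028/11596202540127 579039285680975/11596202540127; -435909226201028/11596202540127 295694448384772/11596202540127 -370747799613448/11596202540127; 579039285680975/11596202540127 -370747799613448/11596202540127 1043200423727117/23192405080254]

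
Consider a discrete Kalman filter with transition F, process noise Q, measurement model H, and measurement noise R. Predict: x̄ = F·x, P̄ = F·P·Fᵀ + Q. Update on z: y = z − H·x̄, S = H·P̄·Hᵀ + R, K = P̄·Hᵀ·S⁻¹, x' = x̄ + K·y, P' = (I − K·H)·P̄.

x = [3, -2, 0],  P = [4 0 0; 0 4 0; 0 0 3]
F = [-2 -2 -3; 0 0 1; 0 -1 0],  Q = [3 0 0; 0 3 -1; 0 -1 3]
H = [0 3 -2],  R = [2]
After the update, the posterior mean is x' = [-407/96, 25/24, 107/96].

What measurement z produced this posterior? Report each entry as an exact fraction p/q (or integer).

x̄ = F·x = [-2, 0, 2]
P̄ = F·P·Fᵀ + Q = [62 -9 8; -9 6 -1; 8 -1 7]
S = H·P̄·Hᵀ + R = [96]
K = P̄·Hᵀ·S⁻¹ = [-43/96; 5/24; -17/96]
x' − x̄ = [-215/96, 25/24, -85/96] = K·y
y = (KᵀK)⁻¹·Kᵀ·(x' − x̄) = [5]
z = y + H·x̄ = [5] + [-4] = [1]

z = [1]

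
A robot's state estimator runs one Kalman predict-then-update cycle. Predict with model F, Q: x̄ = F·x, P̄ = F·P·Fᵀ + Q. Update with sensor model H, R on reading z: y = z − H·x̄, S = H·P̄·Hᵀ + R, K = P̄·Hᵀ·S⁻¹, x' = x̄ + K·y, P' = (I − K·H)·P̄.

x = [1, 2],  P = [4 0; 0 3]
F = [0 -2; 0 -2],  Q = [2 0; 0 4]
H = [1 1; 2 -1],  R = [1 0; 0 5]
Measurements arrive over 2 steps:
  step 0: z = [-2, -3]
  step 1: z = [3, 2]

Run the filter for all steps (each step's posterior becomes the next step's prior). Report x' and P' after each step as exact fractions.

step 0: x' = [-1600/1019, -588/1019], P' = [550/1019 -180/1019; -180/1019 800/1019]
step 1: x' = [25150/15707, 496548/361261], P' = [8274/15707 -2872/15707; -2872/15707 282548/361261]

step 0: x̄ = F·x = [-4, -4]
step 0: P̄ = F·P·Fᵀ + Q = [14 12; 12 16]
step 0: y = z − H·x̄ = [6, 1]
step 0: S = H·P̄·Hᵀ + R = [55 24; 24 29]
step 0: K = P̄·Hᵀ·S⁻¹ = [370/1019 256/1019; 620/1019 -232/1019]
step 0: x' = x̄ + K·y = [-1600/1019, -588/1019]
step 0: P' = (I − K·H)·P̄ = [550/1019 -180/1019; -180/1019 800/1019]
step 1: x̄ = F·x = [1176/1019, 1176/1019]
step 1: P̄ = F·P·Fᵀ + Q = [5238/1019 3200/1019; 3200/1019 7276/1019]
step 1: y = z − H·x̄ = [705/1019, 862/1019]
step 1: S = H·P̄·Hᵀ + R = [19933/1019 6400/1019; 6400/1019 20523/1019]
step 1: K = P̄·Hᵀ·S⁻¹ = [5402/15707 3884/15707; 216492/361261 -82932/361261]
step 1: x' = x̄ + K·y = [25150/15707, 496548/361261]
step 1: P' = (I − K·H)·P̄ = [8274/15707 -2872/15707; -2872/15707 282548/361261]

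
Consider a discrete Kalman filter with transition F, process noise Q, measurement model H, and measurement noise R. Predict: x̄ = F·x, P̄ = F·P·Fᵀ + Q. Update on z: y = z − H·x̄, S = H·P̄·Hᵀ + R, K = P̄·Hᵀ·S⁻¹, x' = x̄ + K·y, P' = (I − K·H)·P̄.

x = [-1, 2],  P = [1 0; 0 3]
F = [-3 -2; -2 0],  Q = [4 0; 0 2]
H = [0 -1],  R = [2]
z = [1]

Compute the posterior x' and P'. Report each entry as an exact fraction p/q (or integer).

x̄ = F·x = [-1, 2]
P̄ = F·P·Fᵀ + Q = [25 6; 6 6]
y = z − H·x̄ = [3]
S = H·P̄·Hᵀ + R = [8]
K = P̄·Hᵀ·S⁻¹ = [-3/4; -3/4]
x' = x̄ + K·y = [-13/4, -1/4]
P' = (I − K·H)·P̄ = [41/2 3/2; 3/2 3/2]

x' = [-13/4, -1/4]
P' = [41/2 3/2; 3/2 3/2]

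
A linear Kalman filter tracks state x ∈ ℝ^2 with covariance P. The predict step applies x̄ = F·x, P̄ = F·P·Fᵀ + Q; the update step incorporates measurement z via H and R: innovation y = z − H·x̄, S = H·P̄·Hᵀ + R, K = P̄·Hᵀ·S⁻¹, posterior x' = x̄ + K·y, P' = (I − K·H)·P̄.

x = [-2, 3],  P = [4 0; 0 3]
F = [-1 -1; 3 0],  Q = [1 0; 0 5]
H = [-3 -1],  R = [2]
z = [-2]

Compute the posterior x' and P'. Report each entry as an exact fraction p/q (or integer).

x' = [89/43, -203/43]
P' = [200/43 -576/43; -576/43 1738/43]

x̄ = F·x = [-1, -6]
P̄ = F·P·Fᵀ + Q = [8 -12; -12 41]
y = z − H·x̄ = [-11]
S = H·P̄·Hᵀ + R = [43]
K = P̄·Hᵀ·S⁻¹ = [-12/43; -5/43]
x' = x̄ + K·y = [89/43, -203/43]
P' = (I − K·H)·P̄ = [200/43 -576/43; -576/43 1738/43]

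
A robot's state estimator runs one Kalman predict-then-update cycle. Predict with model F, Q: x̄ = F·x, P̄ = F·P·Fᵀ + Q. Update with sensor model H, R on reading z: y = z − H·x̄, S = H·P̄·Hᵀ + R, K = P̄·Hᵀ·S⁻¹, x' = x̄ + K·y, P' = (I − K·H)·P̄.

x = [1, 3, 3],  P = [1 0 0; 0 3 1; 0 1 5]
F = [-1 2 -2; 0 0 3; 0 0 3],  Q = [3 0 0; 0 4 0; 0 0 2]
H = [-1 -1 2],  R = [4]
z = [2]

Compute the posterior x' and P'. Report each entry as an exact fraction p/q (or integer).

x' = [279/137, 713/137, 649/137]
P' = [1132/137 92/137 508/137; 92/137 2488/137 1420/137; 508/137 1420/137 1110/137]

x̄ = F·x = [-1, 9, 9]
P̄ = F·P·Fᵀ + Q = [28 -24 -24; -24 49 45; -24 45 47]
y = z − H·x̄ = [-8]
S = H·P̄·Hᵀ + R = [137]
K = P̄·Hᵀ·S⁻¹ = [-52/137; 65/137; 73/137]
x' = x̄ + K·y = [279/137, 713/137, 649/137]
P' = (I − K·H)·P̄ = [1132/137 92/137 508/137; 92/137 2488/137 1420/137; 508/137 1420/137 1110/137]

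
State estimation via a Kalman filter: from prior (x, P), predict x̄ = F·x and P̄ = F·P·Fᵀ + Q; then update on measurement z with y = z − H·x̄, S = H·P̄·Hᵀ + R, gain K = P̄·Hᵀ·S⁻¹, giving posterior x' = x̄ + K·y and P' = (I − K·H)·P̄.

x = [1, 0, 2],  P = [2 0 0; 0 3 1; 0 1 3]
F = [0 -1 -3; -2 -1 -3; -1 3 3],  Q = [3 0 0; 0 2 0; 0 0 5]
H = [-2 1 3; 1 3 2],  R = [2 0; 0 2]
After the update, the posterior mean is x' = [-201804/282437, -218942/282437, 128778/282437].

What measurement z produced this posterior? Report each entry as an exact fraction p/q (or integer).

z = [2, -2]

x̄ = F·x = [-6, -8, 5]
P̄ = F·P·Fᵀ + Q = [39 36 -48; 36 46 -44; -48 -44 79]
S = H·P̄·Hᵀ + R = [1083 -82; -82 267]
K = P̄·Hᵀ·S⁻¹ = [-45480/282437 39981/282437; -35134/282437 80182/282437; 75359/282437 -128/282437]
x' − x̄ = [1492818/282437, 2040554/282437, -1283407/282437] = K·y
y = (KᵀK)⁻¹·Kᵀ·(x' − x̄) = [-17, 18]
z = y + H·x̄ = [-17, 18] + [19, -20] = [2, -2]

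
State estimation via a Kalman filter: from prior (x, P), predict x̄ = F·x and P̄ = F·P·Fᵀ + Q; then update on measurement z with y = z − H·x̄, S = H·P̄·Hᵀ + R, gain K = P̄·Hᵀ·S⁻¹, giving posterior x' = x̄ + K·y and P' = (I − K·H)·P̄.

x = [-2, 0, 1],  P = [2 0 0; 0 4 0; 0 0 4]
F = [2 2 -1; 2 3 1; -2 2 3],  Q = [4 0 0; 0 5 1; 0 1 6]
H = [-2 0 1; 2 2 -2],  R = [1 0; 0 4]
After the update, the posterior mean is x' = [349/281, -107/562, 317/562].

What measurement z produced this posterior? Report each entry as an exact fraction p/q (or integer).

z = [-2, 1]

x̄ = F·x = [-5, -3, 7]
P̄ = F·P·Fᵀ + Q = [32 28 -4; 28 53 29; -4 29 66]
S = H·P̄·Hᵀ + R = [211 -338; -338 632]
K = P̄·Hᵀ·S⁻¹ = [72/4777 1006/4777; 266/281 377/562; 4763/4777 3855/9554]
x' − x̄ = [1754/281, 1579/562, -3617/562] = K·y
y = (KᵀK)⁻¹·Kᵀ·(x' − x̄) = [-19, 31]
z = y + H·x̄ = [-19, 31] + [17, -30] = [-2, 1]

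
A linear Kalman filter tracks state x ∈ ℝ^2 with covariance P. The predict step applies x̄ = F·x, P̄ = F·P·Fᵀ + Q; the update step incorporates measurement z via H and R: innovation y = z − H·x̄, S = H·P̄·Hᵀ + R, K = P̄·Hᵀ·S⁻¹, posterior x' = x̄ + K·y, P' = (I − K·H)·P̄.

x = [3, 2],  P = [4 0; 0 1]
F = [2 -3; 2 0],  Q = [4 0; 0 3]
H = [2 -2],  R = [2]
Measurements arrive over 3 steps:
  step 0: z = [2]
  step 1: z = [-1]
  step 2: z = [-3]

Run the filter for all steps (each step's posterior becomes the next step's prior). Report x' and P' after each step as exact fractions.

step 0: x̄ = F·x = [0, 6]
step 0: P̄ = F·P·Fᵀ + Q = [29 16; 16 19]
step 0: y = z − H·x̄ = [14]
step 0: S = H·P̄·Hᵀ + R = [66]
step 0: K = P̄·Hᵀ·S⁻¹ = [13/33; -1/11]
step 0: x' = x̄ + K·y = [182/33, 52/11]
step 0: P' = (I − K·H)·P̄ = [619/33 202/11; 202/11 203/11]
step 1: x̄ = F·x = [-104/33, 364/33]
step 1: P̄ = F·P·Fᵀ + Q = [817/33 -1160/33; -1160/33 2575/33]
step 1: y = z − H·x̄ = [301/11]
step 1: S = H·P̄·Hᵀ + R = [7638/11]
step 1: K = P̄·Hᵀ·S⁻¹ = [659/3819; -415/1273]
step 1: x' = x̄ + K·y = [1999/1273, 8057/3819]
step 1: P' = (I − K·H)·P̄ = [15589/3819 14930/3819; 14930/3819 16175/3819]
step 2: x̄ = F·x = [-4059/1273, 3998/1273]
step 2: P̄ = F·P·Fᵀ + Q = [44047/3819 -27224/3819; -27224/3819 73813/3819]
step 2: y = z − H·x̄ = [12295/1273]
step 2: S = H·P̄·Hᵀ + R = [232290/1273]
step 2: K = P̄·Hᵀ·S⁻¹ = [7919/38715; -33679/116145]
step 2: x' = x̄ + K·y = [-9392/7743, 7897/23229]
step 2: P' = (I − K·H)·P̄ = [150953/38715 47678/12905; 47678/12905 462781/116145]

step 0: x' = [182/33, 52/11], P' = [619/33 202/11; 202/11 203/11]
step 1: x' = [1999/1273, 8057/3819], P' = [15589/3819 14930/3819; 14930/3819 16175/3819]
step 2: x' = [-9392/7743, 7897/23229], P' = [150953/38715 47678/12905; 47678/12905 462781/116145]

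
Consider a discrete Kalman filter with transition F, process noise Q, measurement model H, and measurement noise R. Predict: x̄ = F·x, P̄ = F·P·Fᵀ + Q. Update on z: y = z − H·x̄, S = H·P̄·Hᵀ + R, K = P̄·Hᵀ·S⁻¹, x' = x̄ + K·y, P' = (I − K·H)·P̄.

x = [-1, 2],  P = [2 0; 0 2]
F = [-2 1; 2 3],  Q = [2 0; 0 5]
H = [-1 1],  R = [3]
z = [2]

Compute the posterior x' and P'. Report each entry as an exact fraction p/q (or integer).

x̄ = F·x = [4, 4]
P̄ = F·P·Fᵀ + Q = [12 -2; -2 31]
y = z − H·x̄ = [2]
S = H·P̄·Hᵀ + R = [50]
K = P̄·Hᵀ·S⁻¹ = [-7/25; 33/50]
x' = x̄ + K·y = [86/25, 133/25]
P' = (I − K·H)·P̄ = [202/25 181/25; 181/25 461/50]

x' = [86/25, 133/25]
P' = [202/25 181/25; 181/25 461/50]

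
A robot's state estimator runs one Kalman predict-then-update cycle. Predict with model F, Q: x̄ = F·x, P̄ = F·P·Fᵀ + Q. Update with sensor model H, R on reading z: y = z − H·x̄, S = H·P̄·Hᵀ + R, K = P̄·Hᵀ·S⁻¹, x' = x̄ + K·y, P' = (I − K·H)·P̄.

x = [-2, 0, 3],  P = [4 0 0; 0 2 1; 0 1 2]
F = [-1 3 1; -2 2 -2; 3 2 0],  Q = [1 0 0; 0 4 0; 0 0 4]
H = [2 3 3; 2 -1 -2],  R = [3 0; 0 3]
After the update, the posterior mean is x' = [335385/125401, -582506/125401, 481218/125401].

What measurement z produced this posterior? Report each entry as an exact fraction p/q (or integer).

z = [3, 2]

x̄ = F·x = [5, -2, -6]
P̄ = F·P·Fᵀ + Q = [31 12 2; 12 28 -20; 2 -20 48]
S = H·P̄·Hᵀ + R = [619 -16; -16 203]
K = P̄·Hᵀ·S⁻¹ = [21848/125401 30138/125401; 10320/125401 23052/125401; 16712/125401 -43160/125401]
x' − x̄ = [-291620/125401, -331704/125401, 1233624/125401] = K·y
y = (KᵀK)⁻¹·Kᵀ·(x' − x̄) = [17, -22]
z = y + H·x̄ = [17, -22] + [-14, 24] = [3, 2]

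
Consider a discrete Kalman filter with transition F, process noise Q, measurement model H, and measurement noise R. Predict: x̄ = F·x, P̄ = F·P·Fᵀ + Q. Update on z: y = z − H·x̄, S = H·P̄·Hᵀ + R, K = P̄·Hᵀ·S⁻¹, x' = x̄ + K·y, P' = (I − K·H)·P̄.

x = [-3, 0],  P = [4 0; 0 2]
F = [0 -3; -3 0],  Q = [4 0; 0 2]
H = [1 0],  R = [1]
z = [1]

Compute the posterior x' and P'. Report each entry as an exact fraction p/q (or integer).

x' = [22/23, 9]
P' = [22/23 0; 0 38]

x̄ = F·x = [0, 9]
P̄ = F·P·Fᵀ + Q = [22 0; 0 38]
y = z − H·x̄ = [1]
S = H·P̄·Hᵀ + R = [23]
K = P̄·Hᵀ·S⁻¹ = [22/23; 0]
x' = x̄ + K·y = [22/23, 9]
P' = (I − K·H)·P̄ = [22/23 0; 0 38]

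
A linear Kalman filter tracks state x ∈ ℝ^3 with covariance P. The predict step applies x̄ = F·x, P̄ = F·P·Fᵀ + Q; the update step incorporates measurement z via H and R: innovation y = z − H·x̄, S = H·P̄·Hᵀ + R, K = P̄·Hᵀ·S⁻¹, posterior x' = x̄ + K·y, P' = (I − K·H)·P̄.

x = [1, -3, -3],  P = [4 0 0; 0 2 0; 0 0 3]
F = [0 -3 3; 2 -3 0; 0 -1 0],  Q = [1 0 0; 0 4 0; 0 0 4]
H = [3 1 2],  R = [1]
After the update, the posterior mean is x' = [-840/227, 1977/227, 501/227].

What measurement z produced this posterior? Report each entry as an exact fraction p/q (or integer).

z = [2]

x̄ = F·x = [0, 11, 3]
P̄ = F·P·Fᵀ + Q = [46 18 6; 18 38 6; 6 6 6]
S = H·P̄·Hᵀ + R = [681]
K = P̄·Hᵀ·S⁻¹ = [56/227; 104/681; 12/227]
x' − x̄ = [-840/227, -520/227, -180/227] = K·y
y = (KᵀK)⁻¹·Kᵀ·(x' − x̄) = [-15]
z = y + H·x̄ = [-15] + [17] = [2]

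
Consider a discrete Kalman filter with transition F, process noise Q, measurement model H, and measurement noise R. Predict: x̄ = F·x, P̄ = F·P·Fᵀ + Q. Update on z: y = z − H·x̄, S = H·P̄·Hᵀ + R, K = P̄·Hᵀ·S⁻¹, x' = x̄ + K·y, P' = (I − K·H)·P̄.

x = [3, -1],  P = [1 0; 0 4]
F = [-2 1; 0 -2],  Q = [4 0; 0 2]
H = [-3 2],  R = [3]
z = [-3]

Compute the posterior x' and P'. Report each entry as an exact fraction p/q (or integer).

x̄ = F·x = [-7, 2]
P̄ = F·P·Fᵀ + Q = [12 -8; -8 18]
y = z − H·x̄ = [-28]
S = H·P̄·Hᵀ + R = [279]
K = P̄·Hᵀ·S⁻¹ = [-52/279; 20/93]
x' = x̄ + K·y = [-497/279, -374/93]
P' = (I − K·H)·P̄ = [644/279 296/93; 296/93 158/31]

x' = [-497/279, -374/93]
P' = [644/279 296/93; 296/93 158/31]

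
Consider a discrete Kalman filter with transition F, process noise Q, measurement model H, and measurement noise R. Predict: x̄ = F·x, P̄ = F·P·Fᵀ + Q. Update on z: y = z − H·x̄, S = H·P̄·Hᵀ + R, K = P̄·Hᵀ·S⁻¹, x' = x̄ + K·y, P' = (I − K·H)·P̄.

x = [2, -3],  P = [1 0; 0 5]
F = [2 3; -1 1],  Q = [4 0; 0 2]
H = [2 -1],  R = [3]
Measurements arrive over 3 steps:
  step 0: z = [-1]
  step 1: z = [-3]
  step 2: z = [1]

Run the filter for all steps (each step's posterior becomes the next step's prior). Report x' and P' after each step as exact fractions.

step 0: x̄ = F·x = [-5, -5]
step 0: P̄ = F·P·Fᵀ + Q = [53 13; 13 8]
step 0: y = z − H·x̄ = [4]
step 0: S = H·P̄·Hᵀ + R = [171]
step 0: K = P̄·Hᵀ·S⁻¹ = [31/57; 2/19]
step 0: x' = x̄ + K·y = [-161/57, -87/19]
step 0: P' = (I − K·H)·P̄ = [46/19 61/19; 61/19 116/19]
step 1: x̄ = F·x = [-1105/57, -100/57]
step 1: P̄ = F·P·Fᵀ + Q = [2036/19 195/19; 195/19 78/19]
step 1: y = z − H·x̄ = [1939/57]
step 1: S = H·P̄·Hᵀ + R = [7499/19]
step 1: K = P̄·Hᵀ·S⁻¹ = [3877/7499; 312/7499]
step 1: x' = x̄ + K·y = [-40468/22497, -7628/22497]
step 1: P' = (I − K·H)·P̄ = [12465/7499 13299/7499; 13299/7499 25662/7499]
step 2: x̄ = F·x = [-103820/22497, 32840/22497]
step 2: P̄ = F·P·Fᵀ + Q = [470402/7499 38757/7499; 38757/7499 26527/7499]
step 2: y = z − H·x̄ = [87659/7499]
step 2: S = H·P̄·Hᵀ + R = [1775604/7499]
step 2: K = P̄·Hᵀ·S⁻¹ = [902047/1775604; 50987/1775604]
step 2: x' = x̄ + K·y = [783429/591868, 1062649/591868]
step 2: P' = (I − K·H)·P̄ = [2874901/1775604 3043661/1775604; 3043661/1775604 5934361/1775604]

step 0: x' = [-161/57, -87/19], P' = [46/19 61/19; 61/19 116/19]
step 1: x' = [-40468/22497, -7628/22497], P' = [12465/7499 13299/7499; 13299/7499 25662/7499]
step 2: x' = [783429/591868, 1062649/591868], P' = [2874901/1775604 3043661/1775604; 3043661/1775604 5934361/1775604]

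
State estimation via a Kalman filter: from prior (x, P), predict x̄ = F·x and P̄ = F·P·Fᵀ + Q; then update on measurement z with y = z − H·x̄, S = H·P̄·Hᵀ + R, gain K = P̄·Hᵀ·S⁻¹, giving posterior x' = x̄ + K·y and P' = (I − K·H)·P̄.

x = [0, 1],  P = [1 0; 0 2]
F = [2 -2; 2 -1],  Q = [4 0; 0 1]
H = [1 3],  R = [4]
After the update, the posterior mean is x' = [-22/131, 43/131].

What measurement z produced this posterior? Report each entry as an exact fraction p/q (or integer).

x̄ = F·x = [-2, -1]
P̄ = F·P·Fᵀ + Q = [16 8; 8 7]
S = H·P̄·Hᵀ + R = [131]
K = P̄·Hᵀ·S⁻¹ = [40/131; 29/131]
x' − x̄ = [240/131, 174/131] = K·y
y = (KᵀK)⁻¹·Kᵀ·(x' − x̄) = [6]
z = y + H·x̄ = [6] + [-5] = [1]

z = [1]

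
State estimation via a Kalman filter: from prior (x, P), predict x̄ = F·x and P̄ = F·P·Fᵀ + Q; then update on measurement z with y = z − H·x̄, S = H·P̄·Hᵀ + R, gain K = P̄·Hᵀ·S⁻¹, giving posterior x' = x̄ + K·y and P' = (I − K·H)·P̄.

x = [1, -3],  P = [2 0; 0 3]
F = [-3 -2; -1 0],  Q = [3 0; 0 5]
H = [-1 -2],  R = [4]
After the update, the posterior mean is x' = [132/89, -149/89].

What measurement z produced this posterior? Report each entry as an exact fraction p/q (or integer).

x̄ = F·x = [3, -1]
P̄ = F·P·Fᵀ + Q = [33 6; 6 7]
S = H·P̄·Hᵀ + R = [89]
K = P̄·Hᵀ·S⁻¹ = [-45/89; -20/89]
x' − x̄ = [-135/89, -60/89] = K·y
y = (KᵀK)⁻¹·Kᵀ·(x' − x̄) = [3]
z = y + H·x̄ = [3] + [-1] = [2]

z = [2]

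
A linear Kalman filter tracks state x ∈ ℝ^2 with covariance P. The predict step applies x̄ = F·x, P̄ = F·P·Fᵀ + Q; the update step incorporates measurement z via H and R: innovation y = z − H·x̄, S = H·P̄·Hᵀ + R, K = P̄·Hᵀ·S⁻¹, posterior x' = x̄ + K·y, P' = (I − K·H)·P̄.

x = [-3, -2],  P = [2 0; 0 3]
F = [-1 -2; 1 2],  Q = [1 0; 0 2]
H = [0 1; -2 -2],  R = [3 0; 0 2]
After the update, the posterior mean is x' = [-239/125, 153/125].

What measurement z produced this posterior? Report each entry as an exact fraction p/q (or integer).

z = [3, 2]

x̄ = F·x = [7, -7]
P̄ = F·P·Fᵀ + Q = [15 -14; -14 16]
S = H·P̄·Hᵀ + R = [19 -4; -4 14]
K = P̄·Hᵀ·S⁻¹ = [-102/125 -47/125; 104/125 -6/125]
x' − x̄ = [-1114/125, 1028/125] = K·y
y = (KᵀK)⁻¹·Kᵀ·(x' − x̄) = [10, 2]
z = y + H·x̄ = [10, 2] + [-7, 0] = [3, 2]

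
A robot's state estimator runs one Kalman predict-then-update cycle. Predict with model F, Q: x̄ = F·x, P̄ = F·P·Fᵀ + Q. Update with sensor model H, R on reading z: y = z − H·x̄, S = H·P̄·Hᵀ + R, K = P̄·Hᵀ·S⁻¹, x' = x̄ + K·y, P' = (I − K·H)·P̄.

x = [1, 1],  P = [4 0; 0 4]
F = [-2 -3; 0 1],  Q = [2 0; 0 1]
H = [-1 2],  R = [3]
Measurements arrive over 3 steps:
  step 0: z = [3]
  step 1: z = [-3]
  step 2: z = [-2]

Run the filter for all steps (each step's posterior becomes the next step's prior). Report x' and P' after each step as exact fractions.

step 0: x̄ = F·x = [-5, 1]
step 0: P̄ = F·P·Fᵀ + Q = [54 -12; -12 5]
step 0: y = z − H·x̄ = [-4]
step 0: S = H·P̄·Hᵀ + R = [125]
step 0: K = P̄·Hᵀ·S⁻¹ = [-78/125; 22/125]
step 0: x' = x̄ + K·y = [-313/125, 37/125]
step 0: P' = (I − K·H)·P̄ = [666/125 216/125; 216/125 141/125]
step 1: x̄ = F·x = [103/25, 37/125]
step 1: P̄ = F·P·Fᵀ + Q = [271/5 -171/25; -171/25 266/125]
step 1: y = z − H·x̄ = [66/125]
step 1: S = H·P̄·Hᵀ + R = [11634/125]
step 1: K = P̄·Hᵀ·S⁻¹ = [-8485/11634; 1387/11634]
step 1: x' = x̄ + K·y = [7242/1939, 696/1939]
step 1: P' = (I − K·H)·P̄ = [54601/11634 14573/11634; 14573/11634 9367/11634]
step 2: x̄ = F·x = [-16572/1939, 696/1939]
step 2: P̄ = F·P·Fᵀ + Q = [500851/11634 -57247/11634; -57247/11634 21001/11634]
step 2: y = z − H·x̄ = [-21842/1939]
step 2: S = H·P̄·Hᵀ + R = [282915/3878]
step 2: K = P̄·Hᵀ·S⁻¹ = [-41023/56583; 33083/282915]
step 2: x' = x̄ + K·y = [-21490/56583, -271114/282915]
step 2: P' = (I − K·H)·P̄ = [266147/56583 71539/56583; 71539/56583 228472/282915]

step 0: x' = [-313/125, 37/125], P' = [666/125 216/125; 216/125 141/125]
step 1: x' = [7242/1939, 696/1939], P' = [54601/11634 14573/11634; 14573/11634 9367/11634]
step 2: x' = [-21490/56583, -271114/282915], P' = [266147/56583 71539/56583; 71539/56583 228472/282915]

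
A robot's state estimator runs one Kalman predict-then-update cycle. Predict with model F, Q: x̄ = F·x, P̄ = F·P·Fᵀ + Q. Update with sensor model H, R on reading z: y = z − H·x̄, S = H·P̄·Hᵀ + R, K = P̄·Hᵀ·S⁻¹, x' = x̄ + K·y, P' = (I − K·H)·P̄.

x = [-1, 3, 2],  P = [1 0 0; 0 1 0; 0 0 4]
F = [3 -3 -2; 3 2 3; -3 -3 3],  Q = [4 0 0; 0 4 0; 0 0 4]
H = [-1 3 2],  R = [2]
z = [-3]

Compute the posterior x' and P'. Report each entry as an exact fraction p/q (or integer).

x̄ = F·x = [-16, 9, 0]
P̄ = F·P·Fᵀ + Q = [38 -21 -24; -21 53 21; -24 21 58]
y = z − H·x̄ = [-46]
S = H·P̄·Hᵀ + R = [1223]
K = P̄·Hᵀ·S⁻¹ = [-149/1223; 222/1223; 203/1223]
x' = x̄ + K·y = [-12714/1223, 795/1223, -9338/1223]
P' = (I − K·H)·P̄ = [24273/1223 7395/1223 895/1223; 7395/1223 15535/1223 -19383/1223; 895/1223 -19383/1223 29725/1223]

x' = [-12714/1223, 795/1223, -9338/1223]
P' = [24273/1223 7395/1223 895/1223; 7395/1223 15535/1223 -19383/1223; 895/1223 -19383/1223 29725/1223]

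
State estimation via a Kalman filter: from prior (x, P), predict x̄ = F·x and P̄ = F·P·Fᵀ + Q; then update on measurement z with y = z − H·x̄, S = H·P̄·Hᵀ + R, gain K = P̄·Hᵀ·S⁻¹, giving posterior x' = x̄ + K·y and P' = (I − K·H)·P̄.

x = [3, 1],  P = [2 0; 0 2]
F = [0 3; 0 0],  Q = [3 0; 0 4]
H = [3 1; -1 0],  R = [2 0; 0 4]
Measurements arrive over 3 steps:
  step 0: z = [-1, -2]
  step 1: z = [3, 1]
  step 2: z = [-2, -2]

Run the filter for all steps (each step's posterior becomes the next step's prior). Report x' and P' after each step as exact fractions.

step 0: x' = [12/151, -374/453], P' = [84/151 -168/151; -168/151 1612/453]
step 1: x' = [24949/37627, 25356/37627], P' = [21156/37627 -42312/37627; -42312/37627 404380/112881]
step 2: x' = [-469554/1886531, -4728800/5659593], P' = [5304084/9432655 -10608168/9432655; -10608168/9432655 101379628/28297965]

step 0: x̄ = F·x = [3, 0]
step 0: P̄ = F·P·Fᵀ + Q = [21 0; 0 4]
step 0: y = z − H·x̄ = [-10, 1]
step 0: S = H·P̄·Hᵀ + R = [195 -63; -63 25]
step 0: K = P̄·Hᵀ·S⁻¹ = [42/151 -21/151; 50/453 42/151]
step 0: x' = x̄ + K·y = [12/151, -374/453]
step 0: P' = (I − K·H)·P̄ = [84/151 -168/151; -168/151 1612/453]
step 1: x̄ = F·x = [-374/151, 0]
step 1: P̄ = F·P·Fᵀ + Q = [5289/151 0; 0 4]
step 1: y = z − H·x̄ = [1575/151, -223/151]
step 1: S = H·P̄·Hᵀ + R = [48507/151 -15867/151; -15867/151 5893/151]
step 1: K = P̄·Hᵀ·S⁻¹ = [10578/37627 -5289/37627; 11786/112881 10578/37627]
step 1: x' = x̄ + K·y = [24949/37627, 25356/37627]
step 1: P' = (I − K·H)·P̄ = [21156/37627 -42312/37627; -42312/37627 404380/112881]
step 2: x̄ = F·x = [76068/37627, 0]
step 2: P̄ = F·P·Fᵀ + Q = [1326021/37627 0; 0 4]
step 2: y = z − H·x̄ = [-303458/37627, 814/37627]
step 2: S = H·P̄·Hᵀ + R = [12159951/37627 -3978063/37627; -3978063/37627 1476529/37627]
step 2: K = P̄·Hᵀ·S⁻¹ = [2652042/9432655 -1326021/9432655; 2953058/28297965 2652042/9432655]
step 2: x' = x̄ + K·y = [-469554/1886531, -4728800/5659593]
step 2: P' = (I − K·H)·P̄ = [5304084/9432655 -10608168/9432655; -10608168/9432655 101379628/28297965]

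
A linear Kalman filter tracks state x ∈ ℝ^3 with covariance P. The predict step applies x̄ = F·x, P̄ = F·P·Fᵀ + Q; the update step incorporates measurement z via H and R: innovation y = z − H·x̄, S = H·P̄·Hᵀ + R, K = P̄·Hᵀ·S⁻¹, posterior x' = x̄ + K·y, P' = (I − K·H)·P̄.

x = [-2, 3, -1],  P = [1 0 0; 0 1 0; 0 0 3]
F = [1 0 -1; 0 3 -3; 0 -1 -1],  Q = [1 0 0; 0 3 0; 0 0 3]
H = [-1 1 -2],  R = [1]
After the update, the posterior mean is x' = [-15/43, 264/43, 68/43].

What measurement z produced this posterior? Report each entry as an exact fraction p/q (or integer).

z = [3]

x̄ = F·x = [-1, 12, -2]
P̄ = F·P·Fᵀ + Q = [5 9 3; 9 39 6; 3 6 7]
S = H·P̄·Hᵀ + R = [43]
K = P̄·Hᵀ·S⁻¹ = [-2/43; 18/43; -11/43]
x' − x̄ = [28/43, -252/43, 154/43] = K·y
y = (KᵀK)⁻¹·Kᵀ·(x' − x̄) = [-14]
z = y + H·x̄ = [-14] + [17] = [3]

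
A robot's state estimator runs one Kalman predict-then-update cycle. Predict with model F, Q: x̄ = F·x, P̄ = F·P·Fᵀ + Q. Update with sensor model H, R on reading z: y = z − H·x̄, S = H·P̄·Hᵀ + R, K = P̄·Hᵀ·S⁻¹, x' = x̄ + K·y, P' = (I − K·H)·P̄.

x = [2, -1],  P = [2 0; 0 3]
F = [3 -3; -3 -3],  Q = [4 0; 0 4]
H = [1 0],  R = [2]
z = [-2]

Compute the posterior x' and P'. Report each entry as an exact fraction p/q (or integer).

x̄ = F·x = [9, -3]
P̄ = F·P·Fᵀ + Q = [49 9; 9 49]
y = z − H·x̄ = [-11]
S = H·P̄·Hᵀ + R = [51]
K = P̄·Hᵀ·S⁻¹ = [49/51; 3/17]
x' = x̄ + K·y = [-80/51, -84/17]
P' = (I − K·H)·P̄ = [98/51 6/17; 6/17 806/17]

x' = [-80/51, -84/17]
P' = [98/51 6/17; 6/17 806/17]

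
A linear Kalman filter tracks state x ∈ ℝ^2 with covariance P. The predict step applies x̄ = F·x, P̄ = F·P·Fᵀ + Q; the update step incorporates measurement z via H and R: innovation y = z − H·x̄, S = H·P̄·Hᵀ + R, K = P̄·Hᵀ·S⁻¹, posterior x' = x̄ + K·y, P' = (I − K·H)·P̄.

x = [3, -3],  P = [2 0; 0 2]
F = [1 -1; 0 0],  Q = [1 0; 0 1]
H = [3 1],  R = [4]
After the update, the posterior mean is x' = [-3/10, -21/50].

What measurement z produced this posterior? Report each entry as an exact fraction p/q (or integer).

z = [-3]

x̄ = F·x = [6, 0]
P̄ = F·P·Fᵀ + Q = [5 0; 0 1]
S = H·P̄·Hᵀ + R = [50]
K = P̄·Hᵀ·S⁻¹ = [3/10; 1/50]
x' − x̄ = [-63/10, -21/50] = K·y
y = (KᵀK)⁻¹·Kᵀ·(x' − x̄) = [-21]
z = y + H·x̄ = [-21] + [18] = [-3]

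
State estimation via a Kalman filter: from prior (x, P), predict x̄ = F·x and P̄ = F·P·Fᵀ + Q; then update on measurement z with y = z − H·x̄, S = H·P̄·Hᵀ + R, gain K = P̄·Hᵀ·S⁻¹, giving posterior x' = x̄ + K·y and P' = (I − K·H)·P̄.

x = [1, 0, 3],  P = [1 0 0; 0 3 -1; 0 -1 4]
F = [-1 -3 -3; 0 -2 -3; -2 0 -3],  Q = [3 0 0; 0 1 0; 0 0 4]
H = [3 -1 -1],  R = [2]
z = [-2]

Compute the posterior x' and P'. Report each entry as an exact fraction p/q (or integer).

x̄ = F·x = [-10, -9, -11]
P̄ = F·P·Fᵀ + Q = [49 39 29; 39 37 30; 29 30 44]
y = z − H·x̄ = [8]
S = H·P̄·Hᵀ + R = [176]
K = P̄·Hᵀ·S⁻¹ = [79/176; 25/88; 13/176]
x' = x̄ + K·y = [-141/22, -74/11, -229/22]
P' = (I − K·H)·P̄ = [2383/176 1457/88 4077/176; 1457/88 1003/44 2315/88; 4077/176 2315/88 7575/176]

x' = [-141/22, -74/11, -229/22]
P' = [2383/176 1457/88 4077/176; 1457/88 1003/44 2315/88; 4077/176 2315/88 7575/176]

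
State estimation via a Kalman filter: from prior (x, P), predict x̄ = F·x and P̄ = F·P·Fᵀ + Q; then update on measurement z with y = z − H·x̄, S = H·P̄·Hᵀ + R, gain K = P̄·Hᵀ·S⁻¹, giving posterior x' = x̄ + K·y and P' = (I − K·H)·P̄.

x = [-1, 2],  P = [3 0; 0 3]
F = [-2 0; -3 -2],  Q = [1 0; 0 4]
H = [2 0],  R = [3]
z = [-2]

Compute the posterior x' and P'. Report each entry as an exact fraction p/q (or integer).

x̄ = F·x = [2, -1]
P̄ = F·P·Fᵀ + Q = [13 18; 18 43]
y = z − H·x̄ = [-6]
S = H·P̄·Hᵀ + R = [55]
K = P̄·Hᵀ·S⁻¹ = [26/55; 36/55]
x' = x̄ + K·y = [-46/55, -271/55]
P' = (I − K·H)·P̄ = [39/55 54/55; 54/55 1069/55]

x' = [-46/55, -271/55]
P' = [39/55 54/55; 54/55 1069/55]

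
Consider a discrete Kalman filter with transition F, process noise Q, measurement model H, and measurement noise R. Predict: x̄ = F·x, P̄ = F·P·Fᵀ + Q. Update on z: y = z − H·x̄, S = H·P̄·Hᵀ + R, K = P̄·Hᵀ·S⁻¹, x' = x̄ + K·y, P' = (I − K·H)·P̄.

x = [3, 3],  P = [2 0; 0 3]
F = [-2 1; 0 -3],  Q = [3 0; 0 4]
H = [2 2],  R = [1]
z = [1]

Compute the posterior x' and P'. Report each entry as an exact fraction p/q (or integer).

x̄ = F·x = [-3, -9]
P̄ = F·P·Fᵀ + Q = [14 -9; -9 31]
y = z − H·x̄ = [25]
S = H·P̄·Hᵀ + R = [109]
K = P̄·Hᵀ·S⁻¹ = [10/109; 44/109]
x' = x̄ + K·y = [-77/109, 119/109]
P' = (I − K·H)·P̄ = [1426/109 -1421/109; -1421/109 1443/109]

x' = [-77/109, 119/109]
P' = [1426/109 -1421/109; -1421/109 1443/109]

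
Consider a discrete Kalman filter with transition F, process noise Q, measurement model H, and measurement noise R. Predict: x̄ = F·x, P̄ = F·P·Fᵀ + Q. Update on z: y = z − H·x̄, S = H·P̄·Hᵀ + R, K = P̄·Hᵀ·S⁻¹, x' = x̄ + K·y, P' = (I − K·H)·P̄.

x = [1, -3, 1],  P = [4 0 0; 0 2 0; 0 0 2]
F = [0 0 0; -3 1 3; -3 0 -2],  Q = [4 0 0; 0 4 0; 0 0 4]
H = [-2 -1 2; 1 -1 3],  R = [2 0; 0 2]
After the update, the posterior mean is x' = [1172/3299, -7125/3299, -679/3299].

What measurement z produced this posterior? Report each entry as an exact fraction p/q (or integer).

z = [1, 2]

x̄ = F·x = [0, -3, -5]
P̄ = F·P·Fᵀ + Q = [4 0 0; 0 60 24; 0 24 48]
S = H·P̄·Hᵀ + R = [174 220; 220 354]
K = P̄·Hᵀ·S⁻¹ = [-928/3299 614/3299; -1722/3299 1182/3299; -228/3299 1260/3299]
x' − x̄ = [1172/3299, 2772/3299, 15816/3299] = K·y
y = (KᵀK)⁻¹·Kᵀ·(x' − x̄) = [8, 14]
z = y + H·x̄ = [8, 14] + [-7, -12] = [1, 2]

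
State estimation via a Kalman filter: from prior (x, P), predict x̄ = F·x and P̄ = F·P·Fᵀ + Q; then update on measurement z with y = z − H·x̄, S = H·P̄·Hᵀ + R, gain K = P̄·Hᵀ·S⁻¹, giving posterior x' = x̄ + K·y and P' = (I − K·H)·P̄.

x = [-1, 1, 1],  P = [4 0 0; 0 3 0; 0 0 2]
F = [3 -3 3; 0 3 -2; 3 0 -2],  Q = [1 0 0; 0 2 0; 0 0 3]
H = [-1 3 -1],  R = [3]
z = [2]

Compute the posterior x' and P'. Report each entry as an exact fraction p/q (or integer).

x̄ = F·x = [-3, 1, -5]
P̄ = F·P·Fᵀ + Q = [82 -39 24; -39 37 8; 24 8 47]
y = z − H·x̄ = [-9]
S = H·P̄·Hᵀ + R = [699]
K = P̄·Hᵀ·S⁻¹ = [-223/699; 142/699; -47/699]
x' = x̄ + K·y = [-30/233, -193/233, -1024/233]
P' = (I − K·H)·P̄ = [7589/699 4405/699 6295/699; 4405/699 5699/699 12266/699; 6295/699 12266/699 30644/699]

x' = [-30/233, -193/233, -1024/233]
P' = [7589/699 4405/699 6295/699; 4405/699 5699/699 12266/699; 6295/699 12266/699 30644/699]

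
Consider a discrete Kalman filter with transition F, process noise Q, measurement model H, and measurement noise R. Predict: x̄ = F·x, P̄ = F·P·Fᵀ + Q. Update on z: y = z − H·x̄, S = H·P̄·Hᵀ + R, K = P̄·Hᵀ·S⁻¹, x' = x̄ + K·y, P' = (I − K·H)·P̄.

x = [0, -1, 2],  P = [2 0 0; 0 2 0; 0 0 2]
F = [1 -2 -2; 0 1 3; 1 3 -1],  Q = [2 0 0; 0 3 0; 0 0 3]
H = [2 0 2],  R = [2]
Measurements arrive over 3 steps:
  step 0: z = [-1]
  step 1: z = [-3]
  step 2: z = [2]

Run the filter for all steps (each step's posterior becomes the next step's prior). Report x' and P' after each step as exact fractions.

step 0: x' = [48/67, 127/67, -88/67], P' = [948/67 -624/67 -934/67; -624/67 1029/67 608/67; -934/67 608/67 953/67]
step 1: x' = [-306790/37661, 175529/37661, 250886/37661], P' = [3143254/37661 -1924478/37661 -3126722/37661; -1924478/37661 1373265/37661 1910078/37661; -3126722/37661 1910078/37661 3128987/37661]
step 2: x' = [26707340/121353167, -17804427/9334859, 93417457/121353167], P' = [6001589288/121353167 -282610832/9334859 -5943899266/121353167; -282610832/9334859 221466977/9334859 278811070/9334859; -5943899266/121353167 278811070/9334859 5946866997/121353167]

step 0: x̄ = F·x = [-2, 5, -5]
step 0: P̄ = F·P·Fᵀ + Q = [20 -16 -6; -16 23 0; -6 0 25]
step 0: y = z − H·x̄ = [13]
step 0: S = H·P̄·Hᵀ + R = [134]
step 0: K = P̄·Hᵀ·S⁻¹ = [14/67; -16/67; 19/67]
step 0: x' = x̄ + K·y = [48/67, 127/67, -88/67]
step 0: P' = (I − K·H)·P̄ = [948/67 -624/67 -934/67; -624/67 1029/67 608/67; -934/67 608/67 953/67]
step 1: x̄ = F·x = [-30/67, -137/67, 517/67]
step 1: P̄ = F·P·Fᵀ + Q = [20106/67 -16066/67 -3574/67; -16066/67 13455/67 1666/67; -3574/67 1666/67 5839/67]
step 1: y = z − H·x̄ = [-1175/67]
step 1: S = H·P̄·Hᵀ + R = [75322/67]
step 1: K = P̄·Hᵀ·S⁻¹ = [16532/37661; -14400/37661; 2265/37661]
step 1: x' = x̄ + K·y = [-306790/37661, 175529/37661, 250886/37661]
step 1: P' = (I − K·H)·P̄ = [3143254/37661 -1924478/37661 -3126722/37661; -1924478/37661 1373265/37661 1910078/37661; -3126722/37661 1910078/37661 3128987/37661]
step 2: x̄ = F·x = [-1159620/37661, 71399/2897, -31089/37661]
step 2: P̄ = F·P·Fᵀ + Q = [56713008/37661 -3700440/2897 977014/37661; -3700440/2897 3162123/2897 -99322/2897; 977014/37661 -99322/2897 1990717/37661]
step 2: y = z − H·x̄ = [188980/2897]
step 2: S = H·P̄·Hᵀ + R = [18669718/2897]
step 2: K = P̄·Hᵀ·S⁻¹ = [4437694/9334859; -3799762/9334859; 228287/9334859]
step 2: x' = x̄ + K·y = [26707340/121353167, -17804427/9334859, 93417457/121353167]
step 2: P' = (I − K·H)·P̄ = [6001589288/121353167 -282610832/9334859 -5943899266/121353167; -282610832/9334859 221466977/9334859 278811070/9334859; -5943899266/121353167 278811070/9334859 5946866997/121353167]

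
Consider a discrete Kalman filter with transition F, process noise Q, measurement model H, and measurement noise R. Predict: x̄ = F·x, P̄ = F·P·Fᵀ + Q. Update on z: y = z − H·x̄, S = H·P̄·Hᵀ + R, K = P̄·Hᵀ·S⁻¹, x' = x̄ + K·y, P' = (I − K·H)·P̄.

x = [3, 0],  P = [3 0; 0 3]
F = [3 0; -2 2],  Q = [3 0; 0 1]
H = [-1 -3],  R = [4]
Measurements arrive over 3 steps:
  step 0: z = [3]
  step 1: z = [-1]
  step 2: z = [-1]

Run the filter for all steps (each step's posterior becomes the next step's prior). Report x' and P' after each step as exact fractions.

step 0: x̄ = F·x = [9, -6]
step 0: P̄ = F·P·Fᵀ + Q = [30 -18; -18 25]
step 0: y = z − H·x̄ = [-6]
step 0: S = H·P̄·Hᵀ + R = [151]
step 0: K = P̄·Hᵀ·S⁻¹ = [24/151; -57/151]
step 0: x' = x̄ + K·y = [1215/151, -564/151]
step 0: P' = (I − K·H)·P̄ = [3954/151 -1350/151; -1350/151 526/151]
step 1: x̄ = F·x = [3645/151, -3558/151]
step 1: P̄ = F·P·Fᵀ + Q = [36039/151 -31824/151; -31824/151 28871/151]
step 1: y = z − H·x̄ = [-7180/151]
step 1: S = H·P̄·Hᵀ + R = [105538/151]
step 1: K = P̄·Hᵀ·S⁻¹ = [59433/105538; -54789/105538]
step 1: x' = x̄ + K·y = [-139215/52769, 59208/52769]
step 1: P' = (I − K·H)·P̄ = [1796043/105538 -677925/105538; -677925/105538 299027/105538]
step 2: x̄ = F·x = [-417645/52769, 396846/52769]
step 2: P̄ = F·P·Fᵀ + Q = [16481001/105538 -7421904/52769; -7421904/52769 6954609/52769]
step 2: y = z − H·x̄ = [720124/52769]
step 2: S = H·P̄·Hᵀ + R = [53023267/105538]
step 2: K = P̄·Hᵀ·S⁻¹ = [28050423/53023267; -2443986/4820297]
step 2: x' = x̄ + K·y = [-36861027/53023267, 2898342/4820297]
step 2: P' = (I − K·H)·P̄ = [824824101/53023267 -28394721/4820297; -28394721/4820297 12723555/4820297]

step 0: x' = [1215/151, -564/151], P' = [3954/151 -1350/151; -1350/151 526/151]
step 1: x' = [-139215/52769, 59208/52769], P' = [1796043/105538 -677925/105538; -677925/105538 299027/105538]
step 2: x' = [-36861027/53023267, 2898342/4820297], P' = [824824101/53023267 -28394721/4820297; -28394721/4820297 12723555/4820297]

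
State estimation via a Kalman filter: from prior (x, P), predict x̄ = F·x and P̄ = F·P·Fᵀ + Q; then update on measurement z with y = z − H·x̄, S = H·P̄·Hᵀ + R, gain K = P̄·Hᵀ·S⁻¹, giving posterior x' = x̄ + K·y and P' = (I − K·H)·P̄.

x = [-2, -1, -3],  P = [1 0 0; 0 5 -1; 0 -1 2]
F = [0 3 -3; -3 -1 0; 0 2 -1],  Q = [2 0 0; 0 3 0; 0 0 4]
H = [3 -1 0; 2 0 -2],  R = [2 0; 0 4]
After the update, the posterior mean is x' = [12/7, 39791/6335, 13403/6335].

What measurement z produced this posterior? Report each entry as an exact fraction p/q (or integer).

z = [-1, -2]

x̄ = F·x = [6, 7, 1]
P̄ = F·P·Fᵀ + Q = [83 -18 45; -18 17 -11; 45 -11 30]
S = H·P̄·Hᵀ + R = [874 242; 242 96]
K = P̄·Hᵀ·S⁻¹ = [2/7 1/14; -857/6335 2473/12670; 1689/6335 -2278/6335]
x' − x̄ = [-30/7, -4554/6335, 7068/6335] = K·y
y = (KᵀK)⁻¹·Kᵀ·(x' − x̄) = [-12, -12]
z = y + H·x̄ = [-12, -12] + [11, 10] = [-1, -2]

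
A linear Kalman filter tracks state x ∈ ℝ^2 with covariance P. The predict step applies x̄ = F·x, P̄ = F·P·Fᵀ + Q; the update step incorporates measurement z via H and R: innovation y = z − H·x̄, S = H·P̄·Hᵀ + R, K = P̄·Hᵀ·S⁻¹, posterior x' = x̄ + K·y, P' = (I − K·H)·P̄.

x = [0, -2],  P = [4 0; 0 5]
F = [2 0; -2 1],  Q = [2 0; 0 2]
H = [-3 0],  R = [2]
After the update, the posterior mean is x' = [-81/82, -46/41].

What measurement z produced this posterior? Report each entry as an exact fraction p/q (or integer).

z = [3]

x̄ = F·x = [0, -2]
P̄ = F·P·Fᵀ + Q = [18 -16; -16 23]
S = H·P̄·Hᵀ + R = [164]
K = P̄·Hᵀ·S⁻¹ = [-27/82; 12/41]
x' − x̄ = [-81/82, 36/41] = K·y
y = (KᵀK)⁻¹·Kᵀ·(x' − x̄) = [3]
z = y + H·x̄ = [3] + [0] = [3]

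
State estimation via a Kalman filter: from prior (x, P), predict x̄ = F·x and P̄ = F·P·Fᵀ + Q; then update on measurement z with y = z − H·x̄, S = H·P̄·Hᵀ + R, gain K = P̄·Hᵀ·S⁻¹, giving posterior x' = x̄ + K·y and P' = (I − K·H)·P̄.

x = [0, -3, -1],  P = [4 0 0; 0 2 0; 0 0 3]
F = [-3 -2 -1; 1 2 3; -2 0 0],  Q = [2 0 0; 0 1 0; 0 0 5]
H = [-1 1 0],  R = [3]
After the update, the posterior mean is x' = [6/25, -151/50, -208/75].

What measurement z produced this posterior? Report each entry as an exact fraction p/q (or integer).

z = [-3]

x̄ = F·x = [7, -9, 0]
P̄ = F·P·Fᵀ + Q = [49 -29 24; -29 40 -8; 24 -8 21]
S = H·P̄·Hᵀ + R = [150]
K = P̄·Hᵀ·S⁻¹ = [-13/25; 23/50; -16/75]
x' − x̄ = [-169/25, 299/50, -208/75] = K·y
y = (KᵀK)⁻¹·Kᵀ·(x' − x̄) = [13]
z = y + H·x̄ = [13] + [-16] = [-3]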